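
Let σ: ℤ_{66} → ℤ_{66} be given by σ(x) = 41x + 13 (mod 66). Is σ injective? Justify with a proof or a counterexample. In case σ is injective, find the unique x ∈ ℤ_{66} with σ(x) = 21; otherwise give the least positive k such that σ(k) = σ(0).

34

If σ(a) = σ(b), then 41a ≡ 41b (mod 66). Because gcd(41, 66) = 1, we may cancel 41 to get a ≡ b (mod 66).
Therefore σ is injective.
We now compute 41⁻¹ mod 66 explicitly. Euclid's algorithm: 66 = 1·41 + 25, 41 = 1·25 + 16, 25 = 1·16 + 9, 16 = 1·9 + 7, 9 = 1·7 + 2, 7 = 3·2 + 1; back-substituting gives 1 = 29·41 − 18·66, so 41⁻¹ ≡ 29 (mod 66).
Since σ is injective, we compute σ⁻¹(21): solve 41x + 13 ≡ 21 (mod 66), i.e. 41x ≡ 8 (mod 66).
Multiplying by 41⁻¹ = 29 gives x ≡ 29·8 = 232 = 3·66 + 34 ≡ 34 (mod 66).
Check: σ(34) = 41·34 + 13 = 1407 = 21·66 + 21 ≡ 21 (mod 66).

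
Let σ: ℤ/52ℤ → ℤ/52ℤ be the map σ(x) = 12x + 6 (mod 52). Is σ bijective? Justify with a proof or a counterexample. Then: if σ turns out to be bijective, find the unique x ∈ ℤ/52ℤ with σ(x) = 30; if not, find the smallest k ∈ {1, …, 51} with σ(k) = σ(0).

We have gcd(12, 52) = 4 > 1. Taking a = 0 and b = 13: σ(0) = 6 and σ(13) = 12·13 + 6 = 162 ≡ 6 (mod 52).
So σ(0) = σ(13) while 0 ≠ 13, hence σ is not injective, hence not bijective.
Since σ is not bijective, we find the least positive k with σ(k) = σ(0): this means 12k ≡ 0 (mod 52), i.e. 52 ∣ 12k. Since gcd(12, 52) = 4, dividing through by 4 this holds exactly when 13 ∣ 3k, and as gcd(3, 13) = 1, exactly when 13 ∣ k.
The smallest positive such k is 13.

13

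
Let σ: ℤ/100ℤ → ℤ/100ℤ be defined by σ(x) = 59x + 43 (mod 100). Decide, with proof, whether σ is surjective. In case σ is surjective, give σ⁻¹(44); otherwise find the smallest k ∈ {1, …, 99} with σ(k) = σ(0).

39

Since gcd(59, 100) = 1, 59 is invertible modulo 100. Euclid's algorithm: 100 = 1·59 + 41, 59 = 1·41 + 18, 41 = 2·18 + 5, 18 = 3·5 + 3, 5 = 1·3 + 2, 3 = 1·2 + 1; back-substituting gives 1 = 39·59 − 23·100, so 59⁻¹ ≡ 39 (mod 100).
For any y ∈ ℤ/100ℤ, x = 39(y − 43) mod 100 satisfies σ(x) = 59·39(y − 43) + 43 ≡ y (since 59·39 ≡ 1 mod 100). So every y has a preimage.
So σ is surjective.
Since σ is surjective, we compute σ⁻¹(44): solve 59x + 43 ≡ 44 (mod 100), i.e. 59x ≡ 1 (mod 100).
Multiplying by 59⁻¹ = 39 gives x ≡ 39·1 = 39 ≡ 39 (mod 100).
Check: σ(39) = 59·39 + 43 = 2344 = 23·100 + 44 ≡ 44 (mod 100).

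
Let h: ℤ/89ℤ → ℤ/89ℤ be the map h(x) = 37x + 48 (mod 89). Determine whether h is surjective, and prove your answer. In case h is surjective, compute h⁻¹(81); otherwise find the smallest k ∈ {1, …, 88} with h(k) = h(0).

49

By definition, h is surjective if every y in the codomain equals h(x) for some x in the domain.
Since gcd(37, 89) = 1, 37 is invertible modulo 89. Euclid's algorithm: 89 = 2·37 + 15, 37 = 2·15 + 7, 15 = 2·7 + 1; back-substituting gives 1 = 77·37 − 32·89, so 37⁻¹ ≡ 77 (mod 89).
Then y ↦ 77(y − 48) is a two-sided inverse to h, so every y ∈ ℤ/89ℤ has a preimage.
Hence h is surjective.
Since h is surjective, we find h⁻¹(81): we need 37x ≡ 81 − 48 ≡ 33 (mod 89). Using 37⁻¹ = 77: x ≡ 77·33 = 2541 = 28·89 + 49, so x = 49.
Check: h(49) = 37·49 + 48 = 1861 = 20·89 + 81 ≡ 81 (mod 89).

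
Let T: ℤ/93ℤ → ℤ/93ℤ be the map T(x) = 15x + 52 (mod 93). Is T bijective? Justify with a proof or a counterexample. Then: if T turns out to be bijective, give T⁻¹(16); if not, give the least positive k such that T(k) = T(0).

31

We have gcd(15, 93) = 3 > 1. Taking u = 0 and v = 31: T(0) = 52 and T(31) = 15·31 + 52 = 517 ≡ 52 (mod 93).
So T(0) = T(31) while 0 ≠ 31, therefore T is not injective, hence not bijective.
Since T is not bijective, we find the least positive k with T(k) = T(0): this means 15k ≡ 0 (mod 93), i.e. 93 ∣ 15k. Since gcd(15, 93) = 3, dividing through by 3 this holds exactly when 31 ∣ 5k, and as gcd(5, 31) = 1, exactly when 31 ∣ k.
The smallest positive such k is 31.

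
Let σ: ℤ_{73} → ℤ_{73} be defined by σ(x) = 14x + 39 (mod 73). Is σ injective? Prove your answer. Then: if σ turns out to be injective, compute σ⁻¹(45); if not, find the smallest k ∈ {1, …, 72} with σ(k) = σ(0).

63

Suppose σ(s) = σ(t) in ℤ_{73}. Then 14s + 39 ≡ 14t + 39 (mod 73), therefore 14(s − t) ≡ 0 (mod 73).
Since gcd(14, 73) = 1, 14 is invertible modulo 73, hence s − t ≡ 0 (mod 73), i.e. s = t.
So σ is injective.
We now compute 14⁻¹ mod 73 explicitly. Euclid's algorithm: 73 = 5·14 + 3, 14 = 4·3 + 2, 3 = 1·2 + 1; back-substituting gives 1 = 47·14 − 9·73, so 14⁻¹ ≡ 47 (mod 73).
Since σ is injective, we compute σ⁻¹(45): solve 14x + 39 ≡ 45 (mod 73), i.e. 14x ≡ 6 (mod 73).
Multiplying by 14⁻¹ = 47 gives x ≡ 47·6 = 282 = 3·73 + 63 ≡ 63 (mod 73).
Check: σ(63) = 14·63 + 39 = 921 = 12·73 + 45 ≡ 45 (mod 73).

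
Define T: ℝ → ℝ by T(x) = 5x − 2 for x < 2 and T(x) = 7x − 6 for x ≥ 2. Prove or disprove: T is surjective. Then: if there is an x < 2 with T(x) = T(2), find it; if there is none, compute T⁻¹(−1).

1/5

Both pieces are strictly increasing (slopes 5 and 7), so each is injective on its own interval.
The left piece maps (−∞, 2) onto (−∞, 8); the right piece maps [2, ∞) onto [8, ∞).
These images together cover ℝ, so T is surjective.
Because the two images are disjoint, no x < 2 has T(x) = T(2), so we compute T⁻¹(−1): −1 lies in (−∞, 8), so solve 5x − 2 = −1: x = (−1 + 2)/5 = 1/5.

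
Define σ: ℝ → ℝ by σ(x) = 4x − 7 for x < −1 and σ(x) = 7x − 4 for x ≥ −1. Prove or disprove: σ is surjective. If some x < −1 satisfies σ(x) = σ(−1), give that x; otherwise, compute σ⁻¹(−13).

Both pieces are strictly increasing (slopes 4 and 7), so each is injective on its own interval.
The left piece maps (−∞, −1) onto (−∞, −11); the right piece maps [−1, ∞) onto [−11, ∞).
These images together cover ℝ, so σ is surjective.
Because the two images are disjoint, no x < −1 has σ(x) = σ(−1), so we compute σ⁻¹(−13): −13 lies in (−∞, −11), so solve 4x − 7 = −13: x = (−13 + 7)/4 = −3/2.

-3/2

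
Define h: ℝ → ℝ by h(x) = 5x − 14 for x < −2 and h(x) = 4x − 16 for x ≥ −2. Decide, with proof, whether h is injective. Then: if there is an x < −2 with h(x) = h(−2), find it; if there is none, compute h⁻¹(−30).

-16/5

Both pieces are strictly increasing (slopes 5 and 4), so each is injective on its own interval.
The left piece maps (−∞, −2) onto (−∞, −24); the right piece maps [−2, ∞) onto [−24, ∞).
These images are disjoint, so no value is attained by both pieces. So h is injective.
Because the two images are disjoint, no x < −2 has h(x) = h(−2), so we compute h⁻¹(−30): −30 lies in (−∞, −24), so solve 5x − 14 = −30: x = (−30 + 14)/5 = −16/5.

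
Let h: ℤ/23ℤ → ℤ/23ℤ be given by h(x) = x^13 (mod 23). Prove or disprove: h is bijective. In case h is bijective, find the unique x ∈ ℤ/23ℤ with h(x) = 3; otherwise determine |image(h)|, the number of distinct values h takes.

16

Since 23 is prime, the nonzero elements of ℤ/23ℤ form a cyclic group of order 22.
As gcd(13, 22) = 1, raising to the 13th power is a bijection on this group: if a^13 ≡ b^13 then (ab^{−1})^13 = 1, and the only element of order dividing gcd(13, 22) = 1 is 1, so a = b.
With h(0) = 0 this makes h injective on all of ℤ/23ℤ, hence bijective (finite equal-size domain and codomain). In particular h is bijective.
Since h is bijective, we find the preimage of 3. The inverse of x ↦ x^13 on (ℤ/23ℤ)^× is x ↦ x^17, because 13·17 = 221 = 10·22 + 1 ≡ 1 (mod 22) and x^{22} = 1 for x ≠ 0 (Fermat). So h⁻¹(3) = 3^17 mod 23.
Repeated squaring mod 23: 3^1 ≡ 3, 3^2 ≡ 3² = 9, 3^4 ≡ 9² = 81 ≡ 12, 3^8 ≡ 12² = 144 ≡ 6, 3^16 ≡ 6² = 36 ≡ 13. Since 17 = 16 + 1, 3^17 ≡ 13·3: 13·3 = 39 ≡ 16. So 3^17 ≡ 16 (mod 23).
Hence h⁻¹(3) = 16.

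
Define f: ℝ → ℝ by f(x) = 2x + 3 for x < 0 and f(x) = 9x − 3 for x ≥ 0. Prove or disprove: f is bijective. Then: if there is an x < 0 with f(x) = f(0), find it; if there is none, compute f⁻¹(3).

Both pieces are strictly increasing (slopes 2 and 9), so each is injective on its own interval.
The left piece maps (−∞, 0) onto (−∞, 3); the right piece maps [0, ∞) onto [−3, ∞).
These images overlap. In particular f(0) = −3 (right piece), and solving 2x + 3 = −3 on the left piece gives x = −3 < 0.
So f(−3) = f(0) with −3 ≠ 0, and f is not injective, hence not bijective. This x = −3 is the requested value below 0.

-3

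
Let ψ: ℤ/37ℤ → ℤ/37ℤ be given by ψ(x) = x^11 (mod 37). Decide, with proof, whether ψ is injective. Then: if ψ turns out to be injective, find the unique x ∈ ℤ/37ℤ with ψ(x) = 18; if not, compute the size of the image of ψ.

Since 37 is prime, the nonzero elements of ℤ/37ℤ form a cyclic group of order 36.
As gcd(11, 36) = 1, raising to the 11th power is a bijection on this group: if u^11 ≡ v^11 then (uv^{−1})^11 = 1, and the only element of order dividing gcd(11, 36) = 1 is 1, so u = v.
With ψ(0) = 0 this makes ψ injective on all of ℤ/37ℤ, hence bijective (finite equal-size domain and codomain). In particular ψ is injective.
Since ψ is injective, we find the preimage of 18. The inverse of x ↦ x^11 on (ℤ/37ℤ)^× is x ↦ x^23, because 11·23 = 253 = 7·36 + 1 ≡ 1 (mod 36) and x^{36} = 1 for x ≠ 0 (Fermat). So ψ⁻¹(18) = 18^23 mod 37.
Repeated squaring mod 37: 18^1 ≡ 18, 18^2 ≡ 18² = 324 ≡ 28, 18^4 ≡ 28² = 784 ≡ 7, 18^8 ≡ 7² = 49 ≡ 12, 18^16 ≡ 12² = 144 ≡ 33. Since 23 = 16 + 4 + 2 + 1, 18^23 ≡ 33·7·28·18: 33·7 = 231 ≡ 9, then 9·28 = 252 ≡ 30, then 30·18 = 540 ≡ 22. So 18^23 ≡ 22 (mod 37).
Hence ψ⁻¹(18) = 22.

22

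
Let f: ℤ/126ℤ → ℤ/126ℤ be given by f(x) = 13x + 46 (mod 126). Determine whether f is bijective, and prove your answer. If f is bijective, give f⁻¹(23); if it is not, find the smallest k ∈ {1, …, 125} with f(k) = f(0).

37

If f(x_1) = f(x_2), then 13x_1 ≡ 13x_2 (mod 126). Because gcd(13, 126) = 1, we may cancel 13 to get x_1 ≡ x_2 (mod 126).
We now compute 13⁻¹ mod 126 explicitly. Euclid's algorithm: 126 = 9·13 + 9, 13 = 1·9 + 4, 9 = 2·4 + 1; back-substituting gives 1 = 97·13 − 10·126, so 13⁻¹ ≡ 97 (mod 126).
Then y ↦ 97(y − 46) is a two-sided inverse to f, so every y ∈ ℤ/126ℤ has a preimage.
So f is bijective.
Since f is bijective, we compute f⁻¹(23): solve 13x + 46 ≡ 23 (mod 126), i.e. 13x ≡ 103 (mod 126).
Multiplying by 13⁻¹ = 97 gives x ≡ 97·103 = 9991 = 79·126 + 37 ≡ 37 (mod 126).
Check: f(37) = 13·37 + 46 = 527 = 4·126 + 23 ≡ 23 (mod 126).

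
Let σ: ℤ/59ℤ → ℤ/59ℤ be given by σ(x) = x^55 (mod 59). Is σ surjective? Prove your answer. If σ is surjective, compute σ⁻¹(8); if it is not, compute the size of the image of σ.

Since 59 is prime, the nonzero elements of ℤ/59ℤ form a cyclic group of order 58.
As gcd(55, 58) = 1, raising to the 55th power is a bijection on this group: if a^55 ≡ b^55 then (ab^{−1})^55 = 1, and the only element of order dividing gcd(55, 58) = 1 is 1, so a = b.
With σ(0) = 0 this makes σ injective on all of ℤ/59ℤ, hence bijective (finite equal-size domain and codomain). In particular σ is surjective.
Since σ is surjective, we find the preimage of 8. The inverse of x ↦ x^55 on (ℤ/59ℤ)^× is x ↦ x^19, because 55·19 = 1045 = 18·58 + 1 ≡ 1 (mod 58) and x^{58} = 1 for x ≠ 0 (Fermat). So σ⁻¹(8) = 8^19 mod 59.
Repeated squaring mod 59: 8^1 ≡ 8, 8^2 ≡ 8² = 64 ≡ 5, 8^4 ≡ 5² = 25, 8^8 ≡ 25² = 625 ≡ 35, 8^16 ≡ 35² = 1225 ≡ 45. Since 19 = 16 + 2 + 1, 8^19 ≡ 45·5·8: 45·5 = 225 ≡ 48, then 48·8 = 384 ≡ 30. So 8^19 ≡ 30 (mod 59).
Hence σ⁻¹(8) = 30.

30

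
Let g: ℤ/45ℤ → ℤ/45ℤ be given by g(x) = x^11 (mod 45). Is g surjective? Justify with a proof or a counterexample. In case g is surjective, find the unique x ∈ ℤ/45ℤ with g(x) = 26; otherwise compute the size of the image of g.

35

g(0) = 0^11 = 0.
g(15): Repeated squaring mod 45: 15^1 ≡ 15, 15^2 ≡ 15² = 225 ≡ 0, 15^4 ≡ 0² = 0, 15^8 ≡ 0² = 0. Since 11 = 8 + 2 + 1, 15^11 ≡ 0·0·15: 0·0 = 0, then 0·15 = 0. So 15^11 ≡ 0 (mod 45).
So g(0) = g(15) = 0 while 0 ≠ 15, thus g is not injective.
A non-injective map from the 45-element set ℤ/45ℤ to itself takes at most 44 distinct values, so it cannot be surjective. Hence g is not surjective.
Since g is not surjective, we determine |image(g)|. Computing x^11 mod 45 for each x (by repeated squaring, reducing mod 45 at every step), the values g(0), g(1), …, g(44) are: 0, 1, 23, 27, 34, 20, 36, 13, 17, 9, 10, 41, 18, 7, 29, 0, 31, 8, 27, 19, 5, 36, 43, 2, 9, 40, 26, 18, 37, 14, 0, 16, 38, 27, 4, 35, 36, 28, 32, 9, 25, 11, 18, 22, 44.
The distinct values are {0, 1, 2, 4, 5, 7, 8, 9, 10, 11, 13, 14, 16, 17, 18, 19, 20, 22, 23, 25, 26, 27, 28, 29, 31, 32, 34, 35, 36, 37, 38, 40, 41, 43, 44}; there are 35 of them.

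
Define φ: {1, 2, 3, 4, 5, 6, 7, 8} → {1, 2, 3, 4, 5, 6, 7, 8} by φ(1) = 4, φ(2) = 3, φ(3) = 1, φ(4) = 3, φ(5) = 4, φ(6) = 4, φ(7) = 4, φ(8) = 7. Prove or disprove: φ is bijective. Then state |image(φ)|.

φ(2) = 3 = φ(4) with 2 ≠ 4, so φ is not injective, hence not bijective.
The image of φ is {1, 3, 4, 7}, which has 4 elements.

4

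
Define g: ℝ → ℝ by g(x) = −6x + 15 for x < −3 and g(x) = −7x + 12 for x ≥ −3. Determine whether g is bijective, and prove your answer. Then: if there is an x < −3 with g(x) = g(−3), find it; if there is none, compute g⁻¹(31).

Both pieces are strictly decreasing (slopes −6 and −7), so each is injective on its own interval.
The left piece maps (−∞, −3) onto (33, ∞); the right piece maps [−3, ∞) onto (−∞, 33].
Since 33 = 33, the images partition ℝ: g is injective and surjective, hence bijective.
Because the two images are disjoint, no x < −3 has g(x) = g(−3), so we compute g⁻¹(31): 31 lies in (−∞, 33], so solve −7x + 12 = 31: x = (31 − 12)/(−7) = −19/7.

-19/7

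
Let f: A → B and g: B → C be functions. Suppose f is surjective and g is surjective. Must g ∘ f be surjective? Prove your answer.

surjective

Let c ∈ C. Since g is surjective, there is b ∈ B with g(b) = c. Since f is surjective, there is a ∈ A with f(a) = b.
Then (g ∘ f)(a) = g(b) = c. Thus g ∘ f is surjective.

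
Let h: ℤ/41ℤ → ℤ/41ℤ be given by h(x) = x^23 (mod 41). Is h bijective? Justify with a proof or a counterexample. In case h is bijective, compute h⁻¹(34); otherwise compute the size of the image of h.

24

Since 41 is prime, the nonzero elements of ℤ/41ℤ form a cyclic group of order 40.
As gcd(23, 40) = 1, raising to the 23rd power is a bijection on this group: if a^23 ≡ b^23 then (ab^{−1})^23 = 1, and the only element of order dividing gcd(23, 40) = 1 is 1, so a = b.
With h(0) = 0 this makes h injective on all of ℤ/41ℤ, hence bijective (finite equal-size domain and codomain). In particular h is bijective.
Since h is bijective, we find the preimage of 34. The inverse of x ↦ x^23 on (ℤ/41ℤ)^× is x ↦ x^7, because 23·7 = 161 = 4·40 + 1 ≡ 1 (mod 40) and x^{40} = 1 for x ≠ 0 (Fermat). So h⁻¹(34) = 34^7 mod 41.
Repeated squaring mod 41: 34^1 ≡ 34, 34^2 ≡ 34² = 1156 ≡ 8, 34^4 ≡ 8² = 64 ≡ 23. Since 7 = 4 + 2 + 1, 34^7 ≡ 23·8·34: 23·8 = 184 ≡ 20, then 20·34 = 680 ≡ 24. So 34^7 ≡ 24 (mod 41).
Hence h⁻¹(34) = 24.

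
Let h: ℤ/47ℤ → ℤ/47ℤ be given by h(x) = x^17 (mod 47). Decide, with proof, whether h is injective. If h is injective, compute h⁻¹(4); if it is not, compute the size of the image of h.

9

Since 47 is prime, the nonzero elements of ℤ/47ℤ form a cyclic group of order 46.
As gcd(17, 46) = 1, raising to the 17th power is a bijection on this group: if s^17 ≡ t^17 then (st^{−1})^17 = 1, and the only element of order dividing gcd(17, 46) = 1 is 1, so s = t.
With h(0) = 0 this makes h injective on all of ℤ/47ℤ, hence bijective (finite equal-size domain and codomain). In particular h is injective.
Since h is injective, we find the preimage of 4. The inverse of x ↦ x^17 on (ℤ/47ℤ)^× is x ↦ x^19, because 17·19 = 323 = 7·46 + 1 ≡ 1 (mod 46) and x^{46} = 1 for x ≠ 0 (Fermat). So h⁻¹(4) = 4^19 mod 47.
Repeated squaring mod 47: 4^1 ≡ 4, 4^2 ≡ 4² = 16, 4^4 ≡ 16² = 256 ≡ 21, 4^8 ≡ 21² = 441 ≡ 18, 4^16 ≡ 18² = 324 ≡ 42. Since 19 = 16 + 2 + 1, 4^19 ≡ 42·16·4: 42·16 = 672 ≡ 14, then 14·4 = 56 ≡ 9. So 4^19 ≡ 9 (mod 47).
Hence h⁻¹(4) = 9.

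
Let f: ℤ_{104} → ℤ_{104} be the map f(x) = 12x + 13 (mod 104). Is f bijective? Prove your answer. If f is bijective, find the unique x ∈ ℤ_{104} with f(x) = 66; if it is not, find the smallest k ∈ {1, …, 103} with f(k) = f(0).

26

Recall: f is injective if f(s) = f(t) implies s = t.
We have gcd(12, 104) = 4 > 1. Taking s = 0 and t = 26: f(0) = 13 and f(26) = 12·26 + 13 = 325 ≡ 13 (mod 104).
So f(0) = f(26) while 0 ≠ 26, thus f is not injective, hence not bijective.
Since f is not bijective, we find the least positive k with f(k) = f(0): this means 12k ≡ 0 (mod 104), i.e. 104 ∣ 12k. Since gcd(12, 104) = 4, dividing through by 4 this holds exactly when 26 ∣ 3k, and as gcd(3, 26) = 1, exactly when 26 ∣ k.
The smallest positive such k is 26.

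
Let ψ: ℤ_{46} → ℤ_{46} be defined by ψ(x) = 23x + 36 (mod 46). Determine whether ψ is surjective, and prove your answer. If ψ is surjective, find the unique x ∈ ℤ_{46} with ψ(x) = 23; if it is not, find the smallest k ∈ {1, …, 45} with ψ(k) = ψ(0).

2

Since gcd(23, 46) = 23, we have 23x ≡ 0 (mod 23) for all x, so ψ(x) ≡ 13 (mod 23).
But 0 ≢ 13 (mod 23), so 0 ∈ ℤ_{46} has no preimage. Thus ψ is not surjective.
Since ψ is not surjective, we find the least positive k with ψ(k) = ψ(0): this means 23k ≡ 0 (mod 46), i.e. 46 ∣ 23k. Since gcd(23, 46) = 23, dividing through by 23 this holds exactly when 2 ∣ k.
The smallest positive such k is 2.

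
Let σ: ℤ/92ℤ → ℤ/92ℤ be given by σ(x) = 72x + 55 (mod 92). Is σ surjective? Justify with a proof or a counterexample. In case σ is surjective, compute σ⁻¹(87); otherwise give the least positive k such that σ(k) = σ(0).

23

Since gcd(72, 92) = 4, we have 72x ≡ 0 (mod 4) for all x, so σ(x) ≡ 3 (mod 4).
But 0 ≢ 3 (mod 4), so 0 ∈ ℤ/92ℤ has no preimage. So σ is not surjective.
Since σ is not surjective, we find the least positive k with σ(k) = σ(0): this means 72k ≡ 0 (mod 92), i.e. 92 ∣ 72k. Since gcd(72, 92) = 4, dividing through by 4 this holds exactly when 23 ∣ 18k, and as gcd(18, 23) = 1, exactly when 23 ∣ k.
The smallest positive such k is 23.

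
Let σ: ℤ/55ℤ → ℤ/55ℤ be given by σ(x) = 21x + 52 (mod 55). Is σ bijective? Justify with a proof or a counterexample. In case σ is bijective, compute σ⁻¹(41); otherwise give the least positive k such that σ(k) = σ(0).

44

Recall: σ is injective if σ(s) = σ(t) implies s = t.
If σ(s) = σ(t), then 21s ≡ 21t (mod 55). Because gcd(21, 55) = 1, we may cancel 21 to get s ≡ t (mod 55).
We now compute 21⁻¹ mod 55 explicitly. Euclid's algorithm: 55 = 2·21 + 13, 21 = 1·13 + 8, 13 = 1·8 + 5, 8 = 1·5 + 3, 5 = 1·3 + 2, 3 = 1·2 + 1; back-substituting gives 1 = 21·21 − 8·55, so 21⁻¹ ≡ 21 (mod 55).
Then y ↦ 21(y − 52) is a two-sided inverse to σ, so every y ∈ ℤ/55ℤ has a preimage.
Thus σ is bijective.
Since σ is bijective, we find σ⁻¹(41): we need 21x ≡ 41 − 52 ≡ 44 (mod 55). Using 21⁻¹ = 21: x ≡ 21·44 = 924 = 16·55 + 44, so x = 44.
Check: σ(44) = 21·44 + 52 = 976 = 17·55 + 41 ≡ 41 (mod 55).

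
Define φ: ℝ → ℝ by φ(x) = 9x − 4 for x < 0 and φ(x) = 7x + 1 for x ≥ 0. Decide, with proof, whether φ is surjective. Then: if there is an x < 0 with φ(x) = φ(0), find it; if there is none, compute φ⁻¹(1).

0

Both pieces are strictly increasing (slopes 9 and 7), so each is injective on its own interval.
The left piece maps (−∞, 0) onto (−∞, −4); the right piece maps [0, ∞) onto [1, ∞).
The union (−∞, −4) ∪ [1, ∞) omits the interval between −4 and 1; in particular −4 has no preimage. So φ is not surjective.
Because the two images are disjoint, no x < 0 has φ(x) = φ(0), so we compute φ⁻¹(1): 1 lies in [1, ∞), so solve 7x + 1 = 1: x = (1 − 1)/7 = 0.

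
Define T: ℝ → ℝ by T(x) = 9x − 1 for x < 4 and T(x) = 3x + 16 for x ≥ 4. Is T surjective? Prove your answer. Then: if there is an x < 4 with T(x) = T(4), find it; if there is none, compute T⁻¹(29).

Both pieces are strictly increasing (slopes 9 and 3), so each is injective on its own interval.
The left piece maps (−∞, 4) onto (−∞, 35); the right piece maps [4, ∞) onto [28, ∞).
The union (−∞, 35) ∪ [28, ∞) covers ℝ, so T is surjective.
For the follow-up: the images overlap, so an x < 4 with T(x) = T(4) exists. T(4) = 28; solving 9x − 1 = 28 for x < 4 gives x = (28 + 1)/9 = 29/9.

29/9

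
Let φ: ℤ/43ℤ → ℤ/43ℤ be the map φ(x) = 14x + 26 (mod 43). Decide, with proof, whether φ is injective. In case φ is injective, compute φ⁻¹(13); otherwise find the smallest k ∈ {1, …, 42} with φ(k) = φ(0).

If φ(x_1) = φ(x_2), then 14x_1 ≡ 14x_2 (mod 43). Because gcd(14, 43) = 1, we may cancel 14 to get x_1 ≡ x_2 (mod 43).
Therefore φ is injective.
We now compute 14⁻¹ mod 43 explicitly. Euclid's algorithm: 43 = 3·14 + 1; back-substituting gives 1 = 40·14 − 13·43, so 14⁻¹ ≡ 40 (mod 43).
Since φ is injective, we compute φ⁻¹(13): solve 14x + 26 ≡ 13 (mod 43), i.e. 14x ≡ 30 (mod 43).
Multiplying by 14⁻¹ = 40 gives x ≡ 40·30 = 1200 = 27·43 + 39 ≡ 39 (mod 43).
Check: φ(39) = 14·39 + 26 = 572 = 13·43 + 13 ≡ 13 (mod 43).

39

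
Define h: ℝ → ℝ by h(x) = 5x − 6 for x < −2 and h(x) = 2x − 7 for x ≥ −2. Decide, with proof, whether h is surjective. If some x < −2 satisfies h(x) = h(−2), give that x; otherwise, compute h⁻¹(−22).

Both pieces are strictly increasing (slopes 5 and 2), so each is injective on its own interval.
The left piece maps (−∞, −2) onto (−∞, −16); the right piece maps [−2, ∞) onto [−11, ∞).
The union (−∞, −16) ∪ [−11, ∞) omits the interval between −16 and −11; in particular −16 has no preimage. So h is not surjective.
Because the two images are disjoint, no x < −2 has h(x) = h(−2), so we compute h⁻¹(−22): −22 lies in (−∞, −16), so solve 5x − 6 = −22: x = (−22 + 6)/5 = −16/5.

-16/5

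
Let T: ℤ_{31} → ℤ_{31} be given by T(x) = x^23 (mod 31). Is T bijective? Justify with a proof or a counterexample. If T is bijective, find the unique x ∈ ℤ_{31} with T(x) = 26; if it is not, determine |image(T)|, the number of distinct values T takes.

6

Since 31 is prime, the nonzero elements of ℤ_{31} form a cyclic group of order 30.
As gcd(23, 30) = 1, raising to the 23rd power is a bijection on this group: if u^23 ≡ v^23 then (uv^{−1})^23 = 1, and the only element of order dividing gcd(23, 30) = 1 is 1, so u = v.
With T(0) = 0 this makes T injective on all of ℤ_{31}, hence bijective (finite equal-size domain and codomain). In particular T is bijective.
Since T is bijective, we find the preimage of 26. The inverse of x ↦ x^23 on (ℤ_{31})^× is x ↦ x^17, because 23·17 = 391 = 13·30 + 1 ≡ 1 (mod 30) and x^{30} = 1 for x ≠ 0 (Fermat). So T⁻¹(26) = 26^17 mod 31.
Repeated squaring mod 31: 26^1 ≡ 26, 26^2 ≡ 26² = 676 ≡ 25, 26^4 ≡ 25² = 625 ≡ 5, 26^8 ≡ 5² = 25, 26^16 ≡ 25² = 625 ≡ 5. Since 17 = 16 + 1, 26^17 ≡ 5·26: 5·26 = 130 ≡ 6. So 26^17 ≡ 6 (mod 31).
Hence T⁻¹(26) = 6.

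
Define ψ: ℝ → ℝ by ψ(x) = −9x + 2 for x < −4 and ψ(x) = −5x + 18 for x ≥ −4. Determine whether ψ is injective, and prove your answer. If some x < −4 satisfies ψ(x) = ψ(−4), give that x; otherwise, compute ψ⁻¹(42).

Both pieces are strictly decreasing (slopes −9 and −5), so each is injective on its own interval.
The left piece maps (−∞, −4) onto (38, ∞); the right piece maps [−4, ∞) onto (−∞, 38].
These images are disjoint, so no value is attained by both pieces. So ψ is injective.
Because the two images are disjoint, no x < −4 has ψ(x) = ψ(−4), so we compute ψ⁻¹(42): 42 lies in (38, ∞), so solve −9x + 2 = 42: x = (42 − 2)/(−9) = −40/9.

-40/9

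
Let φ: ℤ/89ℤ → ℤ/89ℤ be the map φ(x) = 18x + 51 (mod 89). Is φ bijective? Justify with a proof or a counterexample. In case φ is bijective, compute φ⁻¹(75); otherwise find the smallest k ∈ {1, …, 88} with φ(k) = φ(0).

31

Recall: injectivity means: for all u, v in the domain, φ(u) = φ(v) implies u = v.
If φ(u) = φ(v), then 18u ≡ 18v (mod 89). Because gcd(18, 89) = 1, we may cancel 18 to get u ≡ v (mod 89).
We now compute 18⁻¹ mod 89 explicitly. Euclid's algorithm: 89 = 4·18 + 17, 18 = 1·17 + 1; back-substituting gives 1 = 5·18 − 1·89, so 18⁻¹ ≡ 5 (mod 89).
For any y ∈ ℤ/89ℤ, x = 5(y − 51) mod 89 satisfies φ(x) = 18·5(y − 51) + 51 ≡ y (since 18·5 ≡ 1 mod 89). So every y has a preimage.
Therefore φ is bijective.
Since φ is bijective, we compute φ⁻¹(75): solve 18x + 51 ≡ 75 (mod 89), i.e. 18x ≡ 24 (mod 89).
Multiplying by 18⁻¹ = 5 gives x ≡ 5·24 = 120 = 1·89 + 31 ≡ 31 (mod 89).
Check: φ(31) = 18·31 + 51 = 609 = 6·89 + 75 ≡ 75 (mod 89).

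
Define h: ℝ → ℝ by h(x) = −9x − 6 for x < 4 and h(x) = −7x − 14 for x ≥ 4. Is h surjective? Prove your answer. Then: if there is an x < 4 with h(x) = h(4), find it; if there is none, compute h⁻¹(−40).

34/9

Both pieces are strictly decreasing (slopes −9 and −7), so each is injective on its own interval.
The left piece maps (−∞, 4) onto (−42, ∞); the right piece maps [4, ∞) onto (−∞, −42].
These images together cover ℝ, so h is surjective.
Because the two images are disjoint, no x < 4 has h(x) = h(4), so we compute h⁻¹(−40): −40 lies in (−42, ∞), so solve −9x − 6 = −40: x = (−40 + 6)/(−9) = 34/9.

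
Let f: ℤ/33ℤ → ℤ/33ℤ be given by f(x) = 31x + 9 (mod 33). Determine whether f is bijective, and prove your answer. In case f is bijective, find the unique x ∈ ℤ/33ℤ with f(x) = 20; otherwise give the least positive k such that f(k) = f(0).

Suppose f(a) = f(b) in ℤ/33ℤ. Then 31a + 9 ≡ 31b + 9 (mod 33), therefore 31(a − b) ≡ 0 (mod 33).
Since gcd(31, 33) = 1, 31 is invertible modulo 33, thus a − b ≡ 0 (mod 33), i.e. a = b.
We now compute 31⁻¹ mod 33 explicitly. Euclid's algorithm: 33 = 1·31 + 2, 31 = 15·2 + 1; back-substituting gives 1 = 16·31 − 15·33, so 31⁻¹ ≡ 16 (mod 33).
Then y ↦ 16(y − 9) is a two-sided inverse to f, so every y ∈ ℤ/33ℤ has a preimage.
So f is bijective.
Since f is bijective, we compute f⁻¹(20): solve 31x + 9 ≡ 20 (mod 33), i.e. 31x ≡ 11 (mod 33).
Multiplying by 31⁻¹ = 16 gives x ≡ 16·11 = 176 = 5·33 + 11 ≡ 11 (mod 33).
Check: f(11) = 31·11 + 9 = 350 = 10·33 + 20 ≡ 20 (mod 33).

11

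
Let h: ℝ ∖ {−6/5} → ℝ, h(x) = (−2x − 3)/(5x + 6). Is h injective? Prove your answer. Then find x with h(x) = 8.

Suppose h(a) = h(b). Cross-multiplying: (−2a − 3)(5b + 6) = (−2b − 3)(5a + 6).
Expanding both sides and cancelling the symmetric terms leaves 3·(a − b) = 0. Since 3 ≠ 0, a = b. Hence h is injective.
Solving h(x) = 8: cross-multiplying gives −2x − 3 = 8(5x + 6), which rearranges to −42x = 51, so x = −17/14.

-17/14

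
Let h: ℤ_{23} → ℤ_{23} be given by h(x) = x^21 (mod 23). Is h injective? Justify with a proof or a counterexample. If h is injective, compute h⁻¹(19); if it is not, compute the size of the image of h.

Since 23 is prime, the nonzero elements of ℤ_{23} form a cyclic group of order 22.
As gcd(21, 22) = 1, raising to the 21st power is a bijection on this group: if a^21 ≡ b^21 then (ab^{−1})^21 = 1, and the only element of order dividing gcd(21, 22) = 1 is 1, so a = b.
With h(0) = 0 this makes h injective on all of ℤ_{23}, hence bijective (finite equal-size domain and codomain). In particular h is injective.
Since h is injective, we find the preimage of 19. The inverse of x ↦ x^21 on (ℤ_{23})^× is x ↦ x^21, because 21·21 = 441 = 20·22 + 1 ≡ 1 (mod 22) and x^{22} = 1 for x ≠ 0 (Fermat). So h⁻¹(19) = 19^21 mod 23.
Repeated squaring mod 23: 19^1 ≡ 19, 19^2 ≡ 19² = 361 ≡ 16, 19^4 ≡ 16² = 256 ≡ 3, 19^8 ≡ 3² = 9, 19^16 ≡ 9² = 81 ≡ 12. Since 21 = 16 + 4 + 1, 19^21 ≡ 12·3·19: 12·3 = 36 ≡ 13, then 13·19 = 247 ≡ 17. So 19^21 ≡ 17 (mod 23).
Hence h⁻¹(19) = 17.

17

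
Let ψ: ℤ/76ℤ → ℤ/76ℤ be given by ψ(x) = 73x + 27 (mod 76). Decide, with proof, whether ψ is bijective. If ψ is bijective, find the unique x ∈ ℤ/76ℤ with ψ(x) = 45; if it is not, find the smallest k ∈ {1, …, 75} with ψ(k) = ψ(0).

By definition, ψ is injective if ψ(s) = ψ(t) implies s = t.
If ψ(s) = ψ(t), then 73s ≡ 73t (mod 76). Because gcd(73, 76) = 1, we may cancel 73 to get s ≡ t (mod 76).
We now compute 73⁻¹ mod 76 explicitly. Euclid's algorithm: 76 = 1·73 + 3, 73 = 24·3 + 1; back-substituting gives 1 = 25·73 − 24·76, so 73⁻¹ ≡ 25 (mod 76).
Then y ↦ 25(y − 27) is a two-sided inverse to ψ, so every y ∈ ℤ/76ℤ has a preimage.
Thus ψ is bijective.
Since ψ is bijective, we find ψ⁻¹(45): we need 73x ≡ 45 − 27 ≡ 18 (mod 76). Using 73⁻¹ = 25: x ≡ 25·18 = 450 = 5·76 + 70, so x = 70.
Check: ψ(70) = 73·70 + 27 = 5137 = 67·76 + 45 ≡ 45 (mod 76).

70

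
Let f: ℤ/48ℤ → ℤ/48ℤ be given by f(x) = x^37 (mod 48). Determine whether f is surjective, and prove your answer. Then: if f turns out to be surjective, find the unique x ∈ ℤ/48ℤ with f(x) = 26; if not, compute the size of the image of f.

f(0) = 0^37 = 0.
f(6): Repeated squaring mod 48: 6^1 ≡ 6, 6^2 ≡ 6² = 36, 6^4 ≡ 36² = 1296 ≡ 0, 6^8 ≡ 0² = 0, 6^16 ≡ 0² = 0, 6^32 ≡ 0² = 0. Since 37 = 32 + 4 + 1, 6^37 ≡ 0·0·6: 0·0 = 0, then 0·6 = 0. So 6^37 ≡ 0 (mod 48).
So f(0) = f(6) = 0 while 0 ≠ 6, therefore f is not injective.
A non-injective map from the 48-element set ℤ/48ℤ to itself takes at most 47 distinct values, so it cannot be surjective. Hence f is not surjective.
Since f is not surjective, we determine |image(f)|. Computing x^37 mod 48 for each x (by repeated squaring, reducing mod 48 at every step), the values f(0), f(1), …, f(47) are: 0, 1, 32, 3, 16, 5, 0, 7, 32, 9, 16, 11, 0, 13, 32, 15, 16, 17, 0, 19, 32, 21, 16, 23, 0, 25, 32, 27, 16, 29, 0, 31, 32, 33, 16, 35, 0, 37, 32, 39, 16, 41, 0, 43, 32, 45, 16, 47.
The distinct values are {0, 1, 3, 5, 7, 9, 11, 13, 15, 16, 17, 19, 21, 23, 25, 27, 29, 31, 32, 33, 35, 37, 39, 41, 43, 45, 47}; there are 27 of them.

27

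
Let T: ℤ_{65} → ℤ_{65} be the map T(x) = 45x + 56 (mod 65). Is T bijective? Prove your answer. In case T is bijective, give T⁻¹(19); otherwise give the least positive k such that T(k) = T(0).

We have gcd(45, 65) = 5 > 1. Taking u = 0 and v = 13: T(0) = 56 and T(13) = 45·13 + 56 = 641 ≡ 56 (mod 65).
So T(0) = T(13) while 0 ≠ 13, thus T is not injective, hence not bijective.
Since T is not bijective, we find the least positive k with T(k) = T(0): this means 45k ≡ 0 (mod 65), i.e. 65 ∣ 45k. Since gcd(45, 65) = 5, dividing through by 5 this holds exactly when 13 ∣ 9k, and as gcd(9, 13) = 1, exactly when 13 ∣ k.
The smallest positive such k is 13.

13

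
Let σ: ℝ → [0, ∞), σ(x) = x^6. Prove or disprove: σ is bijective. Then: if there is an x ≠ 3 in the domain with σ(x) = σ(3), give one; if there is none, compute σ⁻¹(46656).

σ(3) = 729 = (−3)^6 = σ(−3) (since 6 is even), with 3 ≠ −3. So σ is not injective, hence not bijective.
For the follow-up, such an x exists: taking x = −3 ∈ ℝ gives σ(−3) = 729 = σ(3) with −3 ≠ 3.

-3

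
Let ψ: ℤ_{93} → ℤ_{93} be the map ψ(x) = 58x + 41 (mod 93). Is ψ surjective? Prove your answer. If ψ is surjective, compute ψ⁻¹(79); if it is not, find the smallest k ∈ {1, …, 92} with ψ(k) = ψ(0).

By definition, ψ is surjective if every y in the codomain equals ψ(x) for some x in the domain.
Since gcd(58, 93) = 1, 58 is invertible modulo 93. Euclid's algorithm: 93 = 1·58 + 35, 58 = 1·35 + 23, 35 = 1·23 + 12, 23 = 1·12 + 11, 12 = 1·11 + 1; back-substituting gives 1 = 85·58 − 53·93, so 58⁻¹ ≡ 85 (mod 93).
Then y ↦ 85(y − 41) is a two-sided inverse to ψ, so every y ∈ ℤ_{93} has a preimage.
Thus ψ is surjective.
Since ψ is surjective, we compute ψ⁻¹(79): solve 58x + 41 ≡ 79 (mod 93), i.e. 58x ≡ 38 (mod 93).
Multiplying by 58⁻¹ = 85 gives x ≡ 85·38 = 3230 = 34·93 + 68 ≡ 68 (mod 93).
Check: ψ(68) = 58·68 + 41 = 3985 = 42·93 + 79 ≡ 79 (mod 93).

68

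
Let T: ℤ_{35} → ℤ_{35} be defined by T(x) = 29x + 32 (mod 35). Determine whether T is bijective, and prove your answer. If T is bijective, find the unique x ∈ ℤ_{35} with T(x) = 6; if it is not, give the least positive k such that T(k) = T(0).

Suppose T(x_1) = T(x_2) in ℤ_{35}. Then 29x_1 + 32 ≡ 29x_2 + 32 (mod 35), thus 29(x_1 − x_2) ≡ 0 (mod 35).
Since gcd(29, 35) = 1, 29 is invertible modulo 35, hence x_1 − x_2 ≡ 0 (mod 35), i.e. x_1 = x_2.
We now compute 29⁻¹ mod 35 explicitly. Euclid's algorithm: 35 = 1·29 + 6, 29 = 4·6 + 5, 6 = 1·5 + 1; back-substituting gives 1 = 29·29 − 24·35, so 29⁻¹ ≡ 29 (mod 35).
Then y ↦ 29(y − 32) is a two-sided inverse to T, so every y ∈ ℤ_{35} has a preimage.
Thus T is bijective.
Since T is bijective, we find T⁻¹(6): we need 29x ≡ 6 − 32 ≡ 9 (mod 35). Using 29⁻¹ = 29: x ≡ 29·9 = 261 = 7·35 + 16, so x = 16.
Check: T(16) = 29·16 + 32 = 496 = 14·35 + 6 ≡ 6 (mod 35).

16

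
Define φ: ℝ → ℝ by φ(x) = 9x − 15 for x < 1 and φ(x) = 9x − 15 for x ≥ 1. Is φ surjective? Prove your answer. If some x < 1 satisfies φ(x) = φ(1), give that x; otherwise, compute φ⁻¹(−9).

Both pieces are strictly increasing (slopes 9 and 9), so each is injective on its own interval.
The left piece maps (−∞, 1) onto (−∞, −6); the right piece maps [1, ∞) onto [−6, ∞).
These images together cover ℝ, so φ is surjective.
Because the two images are disjoint, no x < 1 has φ(x) = φ(1), so we compute φ⁻¹(−9): −9 lies in (−∞, −6), so solve 9x − 15 = −9: x = (−9 + 15)/9 = 2/3.

2/3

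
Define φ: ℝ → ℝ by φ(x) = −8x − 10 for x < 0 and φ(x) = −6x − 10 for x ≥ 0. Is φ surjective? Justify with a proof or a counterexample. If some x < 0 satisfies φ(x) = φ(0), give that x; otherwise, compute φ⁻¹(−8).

-1/4

Both pieces are strictly decreasing (slopes −8 and −6), so each is injective on its own interval.
The left piece maps (−∞, 0) onto (−10, ∞); the right piece maps [0, ∞) onto (−∞, −10].
These images together cover ℝ, so φ is surjective.
Because the two images are disjoint, no x < 0 has φ(x) = φ(0), so we compute φ⁻¹(−8): −8 lies in (−10, ∞), so solve −8x − 10 = −8: x = (−8 + 10)/(−8) = −1/4.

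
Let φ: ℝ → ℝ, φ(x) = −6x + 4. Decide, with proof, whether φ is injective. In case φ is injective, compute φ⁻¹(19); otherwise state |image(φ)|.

Suppose φ(s) = φ(t). Then −6s + 4 = −6t + 4, thus −6s = −6t, so s = t.
Therefore φ is injective.
Since φ is injective, we compute φ⁻¹(19) = (19 − 4)/(−6) = −5/2.

-5/2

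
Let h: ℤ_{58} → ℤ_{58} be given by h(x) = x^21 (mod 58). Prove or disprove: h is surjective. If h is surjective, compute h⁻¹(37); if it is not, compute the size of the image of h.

h(4): Repeated squaring mod 58: 4^1 ≡ 4, 4^2 ≡ 4² = 16, 4^4 ≡ 16² = 256 ≡ 24, 4^8 ≡ 24² = 576 ≡ 54, 4^16 ≡ 54² = 2916 ≡ 16. Since 21 = 16 + 4 + 1, 4^21 ≡ 16·24·4: 16·24 = 384 ≡ 36, then 36·4 = 144 ≡ 28. So 4^21 ≡ 28 (mod 58).
h(6): Repeated squaring mod 58: 6^1 ≡ 6, 6^2 ≡ 6² = 36, 6^4 ≡ 36² = 1296 ≡ 20, 6^8 ≡ 20² = 400 ≡ 52, 6^16 ≡ 52² = 2704 ≡ 36. Since 21 = 16 + 4 + 1, 6^21 ≡ 36·20·6: 36·20 = 720 ≡ 24, then 24·6 = 144 ≡ 28. So 6^21 ≡ 28 (mod 58).
So h(4) = h(6) = 28 while 4 ≠ 6, thus h is not injective.
A non-injective map from the 58-element set ℤ_{58} to itself takes at most 57 distinct values, so it cannot be surjective. Therefore h is not surjective.
Since h is not surjective, we determine |image(h)|. Computing x^21 mod 58 for each x (by repeated squaring, reducing mod 58 at every step), the values h(0), h(1), …, h(57) are: 0, 1, 46, 17, 28, 57, 28, 1, 12, 57, 12, 17, 12, 57, 46, 41, 30, 17, 12, 17, 30, 17, 28, 1, 30, 1, 12, 41, 28, 29, 30, 17, 46, 57, 28, 57, 30, 41, 28, 41, 46, 41, 28, 17, 12, 1, 46, 41, 46, 1, 46, 57, 30, 1, 30, 41, 12, 57.
The distinct values are {0, 1, 12, 17, 28, 29, 30, 41, 46, 57}; there are 10 of them.

10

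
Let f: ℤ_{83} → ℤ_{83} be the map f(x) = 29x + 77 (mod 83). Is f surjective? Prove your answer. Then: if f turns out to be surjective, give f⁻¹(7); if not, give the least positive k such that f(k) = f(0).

Recall: f is surjective if every y in the codomain equals f(x) for some x in the domain.
Since gcd(29, 83) = 1, 29 is invertible modulo 83. Euclid's algorithm: 83 = 2·29 + 25, 29 = 1·25 + 4, 25 = 6·4 + 1; back-substituting gives 1 = 63·29 − 22·83, so 29⁻¹ ≡ 63 (mod 83).
For any y ∈ ℤ_{83}, x = 63(y − 77) mod 83 satisfies f(x) = 29·63(y − 77) + 77 ≡ y (since 29·63 ≡ 1 mod 83). So every y has a preimage.
Thus f is surjective.
Since f is surjective, we compute f⁻¹(7): solve 29x + 77 ≡ 7 (mod 83), i.e. 29x ≡ 13 (mod 83).
Multiplying by 29⁻¹ = 63 gives x ≡ 63·13 = 819 = 9·83 + 72 ≡ 72 (mod 83).
Check: f(72) = 29·72 + 77 = 2165 = 26·83 + 7 ≡ 7 (mod 83).

72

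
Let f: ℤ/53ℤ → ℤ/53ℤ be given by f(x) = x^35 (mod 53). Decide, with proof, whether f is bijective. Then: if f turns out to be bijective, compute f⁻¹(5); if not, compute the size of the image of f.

Since 53 is prime, the nonzero elements of ℤ/53ℤ form a cyclic group of order 52.
As gcd(35, 52) = 1, raising to the 35th power is a bijection on this group: if u^35 ≡ v^35 then (uv^{−1})^35 = 1, and the only element of order dividing gcd(35, 52) = 1 is 1, so u = v.
With f(0) = 0 this makes f injective on all of ℤ/53ℤ, hence bijective (finite equal-size domain and codomain). In particular f is bijective.
Since f is bijective, we find the preimage of 5. The inverse of x ↦ x^35 on (ℤ/53ℤ)^× is x ↦ x^3, because 35·3 = 105 = 2·52 + 1 ≡ 1 (mod 52) and x^{52} = 1 for x ≠ 0 (Fermat). So f⁻¹(5) = 5^3 mod 53.
Repeated squaring mod 53: 5^1 ≡ 5, 5^2 ≡ 5² = 25. Since 3 = 2 + 1, 5^3 ≡ 25·5: 25·5 = 125 ≡ 19. So 5^3 ≡ 19 (mod 53).
Hence f⁻¹(5) = 19.

19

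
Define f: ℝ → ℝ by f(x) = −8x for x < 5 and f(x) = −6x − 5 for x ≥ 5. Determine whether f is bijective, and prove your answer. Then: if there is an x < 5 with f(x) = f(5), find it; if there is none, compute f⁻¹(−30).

Both pieces are strictly decreasing (slopes −8 and −6), so each is injective on its own interval.
The left piece maps (−∞, 5) onto (−40, ∞); the right piece maps [5, ∞) onto (−∞, −35].
These images overlap. In particular f(5) = −35 (right piece), and solving −8x = −35 on the left piece gives x = 35/8 < 5.
So f(35/8) = f(5) with 35/8 ≠ 5, and f is not injective, hence not bijective. This x = 35/8 is the requested value below 5.

35/8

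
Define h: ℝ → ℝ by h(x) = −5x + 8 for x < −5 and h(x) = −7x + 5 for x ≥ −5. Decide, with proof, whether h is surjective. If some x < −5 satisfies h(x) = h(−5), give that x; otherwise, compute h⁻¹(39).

Both pieces are strictly decreasing (slopes −5 and −7), so each is injective on its own interval.
The left piece maps (−∞, −5) onto (33, ∞); the right piece maps [−5, ∞) onto (−∞, 40].
The union (33, ∞) ∪ (−∞, 40] covers ℝ, so h is surjective.
For the follow-up: the images overlap, so an x < −5 with h(x) = h(−5) exists. h(−5) = 40; solving −5x + 8 = 40 for x < −5 gives x = (40 − 8)/(−5) = −32/5.

-32/5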